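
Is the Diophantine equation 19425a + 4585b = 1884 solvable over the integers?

gcd(19425, 4585) = 35  (19425 = 4*4585 + 1085, 4585 = 4*1085 + 245, 1085 = 4*245 + 105, 245 = 2*105 + 35, 105 = 3*35).
35 does not divide 1884 (remainder 29), so no integer solutions.

no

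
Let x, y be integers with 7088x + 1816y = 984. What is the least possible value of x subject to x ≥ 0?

46

gcd(7088, 1816):
  7088 = 3×1816 + 1640
  1816 = 1×1640 + 176
  1640 = 9×176 + 56
  176 = 3×56 + 8
  56 = 7×8
so gcd(7088, 1816) = 8.
8 divides 984, so solutions exist.
Back-substitute for Bézout coefficients:
  8 = 176 - 3×56
  ... = 7088×(-31) + 1816×(121)
Scale by 984/8 = 123: (x₀, y₀) = (-3813, 14883).
General solution: x = -3813 + 227t, y = 14883 - 886t for integer t.
x ≥ 0: smallest is -3813 mod 227 = 46 (at t = 17), with y = -179.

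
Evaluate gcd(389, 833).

gcd(833, 389):
  833 = 2×389 + 55
  389 = 7×55 + 4
  55 = 13×4 + 3
  4 = 1×3 + 1
  3 = 3×1
so gcd(833, 389) = 1.

1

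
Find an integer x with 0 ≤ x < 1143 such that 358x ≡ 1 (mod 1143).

gcd(1143, 358) = 1  (1143 = 3·358 + 69, 358 = 5·69 + 13, 69 = 5·13 + 4, 13 = 3·4 + 1, 4 = 4·1).
Back-substituting, 358·(265) + 1143·(-83) = 1.
So 358·265 ≡ 1 (mod 1143), and 265 mod 1143 = 265.

265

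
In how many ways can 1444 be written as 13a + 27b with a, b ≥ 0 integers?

gcd(27, 13):
  27 = 2·13 + 1
  13 = 13·1
so gcd(27, 13) = 1.
Back-substitute for Bézout coefficients:
  1 = 27 - 2·13
  ... = 13·(-2) + 27·(1)
Scale by 1444: one solution is (-2888, 1444). Reduce a mod 27: (1, 53).
General: a = 1 + 27t, b = 53 - 13t.
a ≥ 0 ⇒ t ≥ 0; b ≥ 0 ⇒ t ≤ 4. So t ∈ [0, 4]: 5 solutions.

5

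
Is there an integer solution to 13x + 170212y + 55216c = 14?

gcd(170212, 13) = 1  (170212 = 13093·13 + 3, 13 = 4·3 + 1, 3 = 3·1).
gcd(1, 55216) = 1.
1 divides 14, so integer solutions exist.

yes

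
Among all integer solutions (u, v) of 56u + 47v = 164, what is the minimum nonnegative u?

13

gcd(56, 47) = 1  (56 = 1×47 + 9, 47 = 5×9 + 2, 9 = 4×2 + 1, 2 = 2×1).
1 divides 164, so solutions exist.
Back-substituting, 56×(21) + 47×(-25) = 1.
Scale by 164/1 = 164: (u₀, v₀) = (3444, -4100).
General solution: u = 3444 + 47t, v = -4100 - 56t for integer t.
u ≥ 0: smallest is 3444 mod 47 = 13 (at t = -73), with v = -12.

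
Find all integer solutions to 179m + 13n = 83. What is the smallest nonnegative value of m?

gcd(179, 13) = 1  (179 = 13·13 + 10, 13 = 1·10 + 3, 10 = 3·3 + 1, 3 = 3·1).
1 divides 83, so solutions exist.
Back-substituting, 179·(4) + 13·(-55) = 1.
Scale by 83/1 = 83: (m₀, n₀) = (332, -4565).
General solution: m = 332 + 13t, n = -4565 - 179t for integer t.
m ≥ 0: smallest is 332 mod 13 = 7 (at t = -25), with n = -90.

7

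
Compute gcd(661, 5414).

gcd(5414, 661):
  5414 = 8×661 + 126
  661 = 5×126 + 31
  126 = 4×31 + 2
  31 = 15×2 + 1
  2 = 2×1
so gcd(5414, 661) = 1.

1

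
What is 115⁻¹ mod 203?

gcd(203, 115) = 1  (203 = 1×115 + 88, 115 = 1×88 + 27, 88 = 3×27 + 7, 27 = 3×7 + 6, 7 = 1×6 + 1, 6 = 6×1).
Back-substituting, 115×(-30) + 203×(17) = 1.
So 115×-30 ≡ 1 (mod 203), and -30 mod 203 = 173.

173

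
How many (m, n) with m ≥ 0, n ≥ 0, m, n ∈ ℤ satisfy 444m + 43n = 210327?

gcd(444, 43):
  444 = 10×43 + 14
  43 = 3×14 + 1
  14 = 14×1
so gcd(444, 43) = 1.
Back-substitute for Bézout coefficients:
  1 = 43 - 3×14
  ... = 444×(-3) + 43×(31)
Scale by 210327: one solution is (-630981, 6520137). Reduce m mod 43: (1, 4881).
General: m = 1 + 43t, n = 4881 - 444t.
m ≥ 0 ⇒ t ≥ 0; n ≥ 0 ⇒ t ≤ 10. So t ∈ [0, 10]: 11 solutions.

11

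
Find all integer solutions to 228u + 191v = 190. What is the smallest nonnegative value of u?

160

gcd(228, 191):
  228 = 1·191 + 37
  191 = 5·37 + 6
  37 = 6·6 + 1
  6 = 6·1
so gcd(228, 191) = 1.
1 divides 190, so solutions exist.
Back-substitute for Bézout coefficients:
  1 = 37 - 6·6
  ... = 228·(31) + 191·(-37)
Scale by 190/1 = 190: (u₀, v₀) = (5890, -7030).
General solution: u = 5890 + 191t, v = -7030 - 228t for integer t.
u ≥ 0: smallest is 5890 mod 191 = 160 (at t = -30), with v = -190.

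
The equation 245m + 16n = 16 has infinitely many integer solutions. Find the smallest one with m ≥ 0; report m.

0

gcd(245, 16):
  245 = 15*16 + 5
  16 = 3*5 + 1
  5 = 5*1
so gcd(245, 16) = 1.
1 divides 16, so solutions exist.
Back-substitute for Bézout coefficients:
  1 = 16 - 3*5
  ... = 245*(-3) + 16*(46)
Scale by 16/1 = 16: (m₀, n₀) = (-48, 736).
General solution: m = -48 + 16t, n = 736 - 245t for integer t.
m ≥ 0: smallest is -48 mod 16 = 0 (at t = 3), with n = 1.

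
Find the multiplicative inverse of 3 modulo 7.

gcd(7, 3) = 1.
By Bézout, 3*(-2) + 7*(1) = 1.
So 3*-2 ≡ 1 (mod 7), and -2 mod 7 = 5.

5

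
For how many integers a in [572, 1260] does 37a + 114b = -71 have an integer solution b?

6

gcd(114, 37):
  114 = 3·37 + 3
  37 = 12·3 + 1
  3 = 3·1
so gcd(114, 37) = 1.
Back-substitute for Bézout coefficients:
  1 = 37 - 12·3
  ... = 37·(37) + 114·(-12)
Scale by -71: particular solution (-2627, 852); reduce a mod 114: (109, -36).
General solution: a = 109 + 114t, b = -36 - 37t for integer t.
572 ≤ 109 + 114t ≤ 1260 gives t ∈ [5, 10], which is 6 values.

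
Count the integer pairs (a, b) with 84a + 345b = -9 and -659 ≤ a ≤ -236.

gcd(345, 84):
  345 = 4*84 + 9
  84 = 9*9 + 3
  9 = 3*3
so gcd(345, 84) = 3.
Back-substitute for Bézout coefficients:
  3 = 84 - 9*9
  ... = 84*(37) + 345*(-9)
Scale by -3: particular solution (-111, 27); reduce a mod 115: (4, -1).
General solution: a = 4 + 115t, b = -1 - 28t for integer t.
-659 ≤ 4 + 115t ≤ -236 gives t ∈ [-5, -3], which is 3 values.

3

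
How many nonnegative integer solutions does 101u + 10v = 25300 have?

gcd(101, 10):
  101 = 10*10 + 1
  10 = 10*1
so gcd(101, 10) = 1.
Back-substitute for Bézout coefficients:
  1 = 101 - 10*10
  ... = 101*(1) + 10*(-10)
Scale by 25300: one solution is (25300, -253000). Reduce u mod 10: (0, 2530).
General: u = 0 + 10t, v = 2530 - 101t.
u ≥ 0 ⇒ t ≥ 0; v ≥ 0 ⇒ t ≤ 25. So t ∈ [0, 25]: 26 solutions.

26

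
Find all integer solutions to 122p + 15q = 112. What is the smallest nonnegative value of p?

11

gcd(122, 15):
  122 = 8×15 + 2
  15 = 7×2 + 1
  2 = 2×1
so gcd(122, 15) = 1.
1 divides 112, so solutions exist.
Back-substitute for Bézout coefficients:
  1 = 15 - 7×2
  ... = 122×(-7) + 15×(57)
Scale by 112/1 = 112: (p₀, q₀) = (-784, 6384).
General solution: p = -784 + 15t, q = 6384 - 122t for integer t.
p ≥ 0: smallest is -784 mod 15 = 11 (at t = 53), with q = -82.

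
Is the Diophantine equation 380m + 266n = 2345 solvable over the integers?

no

gcd(380, 266) = 38  (380 = 1*266 + 114, 266 = 2*114 + 38, 114 = 3*38).
38 does not divide 2345 (remainder 27), so no integer solutions.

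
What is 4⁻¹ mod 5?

4

gcd(5, 4) = 1  (5 = 1·4 + 1, 4 = 4·1).
Back-substituting, 4·(-1) + 5·(1) = 1.
So 4·-1 ≡ 1 (mod 5), and -1 mod 5 = 4.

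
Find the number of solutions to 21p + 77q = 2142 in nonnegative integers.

gcd(77, 21) = 7.
By Bézout, 21×(4) + 77×(-1) = 7.
One solution: (3, 27).
General: p = 3 + 11t, q = 27 - 3t.
p ≥ 0 ⇒ t ≥ 0; q ≥ 0 ⇒ t ≤ 9. So t ∈ [0, 9]: 10 solutions.

10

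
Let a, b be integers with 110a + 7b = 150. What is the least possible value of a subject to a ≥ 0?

gcd(110, 7):
  110 = 15·7 + 5
  7 = 1·5 + 2
  5 = 2·2 + 1
  2 = 2·1
so gcd(110, 7) = 1.
1 divides 150, so solutions exist.
Back-substitute for Bézout coefficients:
  1 = 5 - 2·2
  ... = 110·(3) + 7·(-47)
Scale by 150/1 = 150: (a₀, b₀) = (450, -7050).
General solution: a = 450 + 7t, b = -7050 - 110t for integer t.
a ≥ 0: smallest is 450 mod 7 = 2 (at t = -64), with b = -10.

2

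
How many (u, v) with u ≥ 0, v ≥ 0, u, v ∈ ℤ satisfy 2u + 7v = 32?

gcd(7, 2) = 1  (7 = 3×2 + 1, 2 = 2×1).
Back-substituting, 2×(-3) + 7×(1) = 1.
Scale by 32: one solution is (-96, 32). Reduce u mod 7: (2, 4).
General: u = 2 + 7t, v = 4 - 2t.
u ≥ 0 ⇒ t ≥ 0; v ≥ 0 ⇒ t ≤ 2. So t ∈ [0, 2]: 3 solutions.

3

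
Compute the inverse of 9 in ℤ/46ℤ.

gcd(46, 9):
  46 = 5*9 + 1
  9 = 9*1
so gcd(46, 9) = 1.
Back-substitute for Bézout coefficients:
  1 = 46 - 5*9
  ... = 9*(-5) + 46*(1)
So 9*-5 ≡ 1 (mod 46), and -5 mod 46 = 41.

41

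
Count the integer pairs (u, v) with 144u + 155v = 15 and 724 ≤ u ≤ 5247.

29

gcd(155, 144) = 1  (155 = 1×144 + 11, 144 = 13×11 + 1, 11 = 11×1).
Back-substituting, 144×(14) + 155×(-13) = 1.
Scale by 15: particular solution (210, -195); reduce u mod 155: (55, -51).
General solution: u = 55 + 155t, v = -51 - 144t for integer t.
724 ≤ 55 + 155t ≤ 5247 gives t ∈ [5, 33], which is 29 values.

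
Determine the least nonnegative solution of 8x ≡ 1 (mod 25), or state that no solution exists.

gcd(25, 8) = 1.
1 divides 1, so solutions exist.
By Bézout, 8·(-3) + 25·(1) = 1.
So 8·(-3) ≡ 1 (mod 25); multiply by 1: x ≡ -3 (mod 25).
Smallest nonnegative: x = -3 mod 25 = 22.

22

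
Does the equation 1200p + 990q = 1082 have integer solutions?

no

gcd(1200, 990) = 30  (1200 = 1×990 + 210, 990 = 4×210 + 150, 210 = 1×150 + 60, 150 = 2×60 + 30, 60 = 2×30).
30 does not divide 1082 (remainder 2), so no integer solutions.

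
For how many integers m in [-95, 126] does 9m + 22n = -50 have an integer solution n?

gcd(22, 9) = 1.
By Bézout, 9×(5) + 22×(-2) = 1.
Particular solution: (14, -8).
General solution: m = 14 + 22t, n = -8 - 9t for integer t.
-95 ≤ 14 + 22t ≤ 126 gives t ∈ [-4, 5], which is 10 values.

10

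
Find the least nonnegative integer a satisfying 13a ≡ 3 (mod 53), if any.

41

gcd(53, 13) = 1.
1 divides 3, so solutions exist.
By Bézout, 13·(-4) + 53·(1) = 1.
So 13·(-4) ≡ 1 (mod 53); multiply by 3: a ≡ -12 (mod 53).
Smallest nonnegative: a = -12 mod 53 = 41.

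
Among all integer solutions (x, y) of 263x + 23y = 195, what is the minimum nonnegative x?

gcd(263, 23):
  263 = 11*23 + 10
  23 = 2*10 + 3
  10 = 3*3 + 1
  3 = 3*1
so gcd(263, 23) = 1.
1 divides 195, so solutions exist.
Back-substitute for Bézout coefficients:
  1 = 10 - 3*3
  ... = 263*(7) + 23*(-80)
Scale by 195/1 = 195: (x₀, y₀) = (1365, -15600).
General solution: x = 1365 + 23t, y = -15600 - 263t for integer t.
x ≥ 0: smallest is 1365 mod 23 = 8 (at t = -59), with y = -83.

8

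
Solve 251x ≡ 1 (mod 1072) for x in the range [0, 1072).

867

gcd(1072, 251):
  1072 = 4*251 + 68
  251 = 3*68 + 47
  68 = 1*47 + 21
  47 = 2*21 + 5
  21 = 4*5 + 1
  5 = 5*1
so gcd(1072, 251) = 1.
Back-substitute for Bézout coefficients:
  1 = 21 - 4*5
  ... = 251*(-205) + 1072*(48)
So 251*-205 ≡ 1 (mod 1072), and -205 mod 1072 = 867.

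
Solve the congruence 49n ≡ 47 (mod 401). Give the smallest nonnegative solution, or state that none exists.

gcd(401, 49) = 1.
1 divides 47, so solutions exist.
By Bézout, 49·(-90) + 401·(11) = 1.
So 49·(-90) ≡ 1 (mod 401); multiply by 47: n ≡ -4230 (mod 401).
Smallest nonnegative: n = -4230 mod 401 = 181.

181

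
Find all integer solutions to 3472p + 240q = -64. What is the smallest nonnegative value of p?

8

gcd(3472, 240) = 16  (3472 = 14·240 + 112, 240 = 2·112 + 16, 112 = 7·16).
16 divides -64, so solutions exist.
Back-substituting, 3472·(-2) + 240·(29) = 16.
Scale by -64/16 = -4: (p₀, q₀) = (8, -116).
General solution: p = 8 + 15t, q = -116 - 217t for integer t.
p ≥ 0: smallest is 8 mod 15 = 8 (at t = 0), with q = -116.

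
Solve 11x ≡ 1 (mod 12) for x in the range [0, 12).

11

gcd(12, 11):
  12 = 1·11 + 1
  11 = 11·1
so gcd(12, 11) = 1.
Back-substitute for Bézout coefficients:
  1 = 12 - 1·11
  ... = 11·(-1) + 12·(1)
So 11·-1 ≡ 1 (mod 12), and -1 mod 12 = 11.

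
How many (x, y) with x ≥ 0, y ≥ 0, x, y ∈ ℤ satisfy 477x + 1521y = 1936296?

24

gcd(1521, 477):
  1521 = 3×477 + 90
  477 = 5×90 + 27
  90 = 3×27 + 9
  27 = 3×9
so gcd(1521, 477) = 9.
Back-substitute for Bézout coefficients:
  9 = 90 - 3×27
  ... = 477×(-51) + 1521×(16)
Scale by 215144: one solution is (-10972344, 3442304). Reduce x mod 169: (150, 1226).
General: x = 150 + 169t, y = 1226 - 53t.
x ≥ 0 ⇒ t ≥ 0; y ≥ 0 ⇒ t ≤ 23. So t ∈ [0, 23]: 24 solutions.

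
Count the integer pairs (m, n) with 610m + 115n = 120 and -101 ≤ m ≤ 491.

25

gcd(610, 115) = 5  (610 = 5×115 + 35, 115 = 3×35 + 10, 35 = 3×10 + 5, 10 = 2×5).
Back-substituting, 610×(10) + 115×(-53) = 5.
Scale by 24: particular solution (240, -1272); reduce m mod 23: (10, -52).
General solution: m = 10 + 23t, n = -52 - 122t for integer t.
-101 ≤ 10 + 23t ≤ 491 gives t ∈ [-4, 20], which is 25 values.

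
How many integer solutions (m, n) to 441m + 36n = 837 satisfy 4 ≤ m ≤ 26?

gcd(441, 36) = 9  (441 = 12×36 + 9, 36 = 4×9).
Back-substituting, 441×(1) + 36×(-12) = 9.
Scale by 93: particular solution (93, -1116); reduce m mod 4: (1, 11).
General solution: m = 1 + 4t, n = 11 - 49t for integer t.
4 ≤ 1 + 4t ≤ 26 gives t ∈ [1, 6], which is 6 values.

6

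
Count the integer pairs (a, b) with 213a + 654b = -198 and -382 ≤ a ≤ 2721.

14

gcd(654, 213) = 3  (654 = 3×213 + 15, 213 = 14×15 + 3, 15 = 5×3).
Back-substituting, 213×(43) + 654×(-14) = 3.
Scale by -66: particular solution (-2838, 924); reduce a mod 218: (214, -70).
General solution: a = 214 + 218t, b = -70 - 71t for integer t.
-382 ≤ 214 + 218t ≤ 2721 gives t ∈ [-2, 11], which is 14 values.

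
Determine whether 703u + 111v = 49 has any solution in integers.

no

gcd(703, 111):
  703 = 6·111 + 37
  111 = 3·37
so gcd(703, 111) = 37.
37 does not divide 49 (remainder 12), so no integer solutions.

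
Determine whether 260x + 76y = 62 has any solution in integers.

no

gcd(260, 76) = 4  (260 = 3×76 + 32, 76 = 2×32 + 12, 32 = 2×12 + 8, 12 = 1×8 + 4, 8 = 2×4).
4 does not divide 62 (remainder 2), so no integer solutions.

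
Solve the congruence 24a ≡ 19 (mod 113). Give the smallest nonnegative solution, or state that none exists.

gcd(113, 24) = 1.
1 divides 19, so solutions exist.
By Bézout, 24·(33) + 113·(-7) = 1.
So 24·(33) ≡ 1 (mod 113); multiply by 19: a ≡ 627 (mod 113).
Smallest nonnegative: a = 627 mod 113 = 62.

62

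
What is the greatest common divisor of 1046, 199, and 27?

1

gcd(1046, 199):
  1046 = 5·199 + 51
  199 = 3·51 + 46
  51 = 1·46 + 5
  46 = 9·5 + 1
  5 = 5·1
so gcd(1046, 199) = 1.
gcd(1, 27) = 1.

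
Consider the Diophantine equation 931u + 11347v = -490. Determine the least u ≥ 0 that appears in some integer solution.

682

gcd(11347, 931):
  11347 = 12×931 + 175
  931 = 5×175 + 56
  175 = 3×56 + 7
  56 = 8×7
so gcd(11347, 931) = 7.
7 divides -490, so solutions exist.
Back-substitute for Bézout coefficients:
  7 = 175 - 3×56
  ... = 931×(-195) + 11347×(16)
Scale by -490/7 = -70: (u₀, v₀) = (13650, -1120).
General solution: u = 13650 + 1621t, v = -1120 - 133t for integer t.
u ≥ 0: smallest is 13650 mod 1621 = 682 (at t = -8), with v = -56.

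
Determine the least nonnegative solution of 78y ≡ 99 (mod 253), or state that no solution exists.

gcd(253, 78) = 1  (253 = 3*78 + 19, 78 = 4*19 + 2, 19 = 9*2 + 1, 2 = 2*1).
1 divides 99, so solutions exist.
Back-substituting, 78*(-120) + 253*(37) = 1.
So 78*(-120) ≡ 1 (mod 253); multiply by 99: y ≡ -11880 (mod 253).
Smallest nonnegative: y = -11880 mod 253 = 11.

11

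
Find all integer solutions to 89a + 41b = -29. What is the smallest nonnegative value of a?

31

gcd(89, 41):
  89 = 2·41 + 7
  41 = 5·7 + 6
  7 = 1·6 + 1
  6 = 6·1
so gcd(89, 41) = 1.
1 divides -29, so solutions exist.
Back-substitute for Bézout coefficients:
  1 = 7 - 1·6
  ... = 89·(6) + 41·(-13)
Scale by -29/1 = -29: (a₀, b₀) = (-174, 377).
General solution: a = -174 + 41t, b = 377 - 89t for integer t.
a ≥ 0: smallest is -174 mod 41 = 31 (at t = 5), with b = -68.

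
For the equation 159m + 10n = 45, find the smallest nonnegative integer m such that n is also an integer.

5

gcd(159, 10) = 1  (159 = 15×10 + 9, 10 = 1×9 + 1, 9 = 9×1).
1 divides 45, so solutions exist.
Back-substituting, 159×(-1) + 10×(16) = 1.
Scale by 45/1 = 45: (m₀, n₀) = (-45, 720).
General solution: m = -45 + 10t, n = 720 - 159t for integer t.
m ≥ 0: smallest is -45 mod 10 = 5 (at t = 5), with n = -75.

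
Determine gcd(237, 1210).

gcd(1210, 237):
  1210 = 5·237 + 25
  237 = 9·25 + 12
  25 = 2·12 + 1
  12 = 12·1
so gcd(1210, 237) = 1.

1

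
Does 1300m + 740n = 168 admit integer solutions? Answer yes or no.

gcd(1300, 740) = 20  (1300 = 1*740 + 560, 740 = 1*560 + 180, 560 = 3*180 + 20, 180 = 9*20).
20 does not divide 168 (remainder 8), so no integer solutions.

no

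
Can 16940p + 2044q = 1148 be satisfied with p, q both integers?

gcd(16940, 2044) = 28  (16940 = 8·2044 + 588, 2044 = 3·588 + 280, 588 = 2·280 + 28, 280 = 10·28).
28 divides 1148, so integer solutions exist.

yes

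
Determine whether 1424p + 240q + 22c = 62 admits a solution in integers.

yes

gcd(1424, 240) = 16  (1424 = 5*240 + 224, 240 = 1*224 + 16, 224 = 14*16).
gcd(16, 22) = 2.
2 divides 62, so integer solutions exist.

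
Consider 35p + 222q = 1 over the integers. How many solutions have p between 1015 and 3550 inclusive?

gcd(222, 35):
  222 = 6·35 + 12
  35 = 2·12 + 11
  12 = 1·11 + 1
  11 = 11·1
so gcd(222, 35) = 1.
Back-substitute for Bézout coefficients:
  1 = 12 - 1·11
  ... = 35·(-19) + 222·(3)
Scale by 1: particular solution (-19, 3); reduce p mod 222: (203, -32).
General solution: p = 203 + 222t, q = -32 - 35t for integer t.
1015 ≤ 203 + 222t ≤ 3550 gives t ∈ [4, 15], which is 12 values.

12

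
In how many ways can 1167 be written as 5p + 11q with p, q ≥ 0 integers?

21

gcd(11, 5) = 1.
By Bézout, 5·(-2) + 11·(1) = 1.
One solution: (9, 102).
General: p = 9 + 11t, q = 102 - 5t.
p ≥ 0 ⇒ t ≥ 0; q ≥ 0 ⇒ t ≤ 20. So t ∈ [0, 20]: 21 solutions.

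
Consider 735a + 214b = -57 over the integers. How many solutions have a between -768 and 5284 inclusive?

gcd(735, 214):
  735 = 3×214 + 93
  214 = 2×93 + 28
  93 = 3×28 + 9
  28 = 3×9 + 1
  9 = 9×1
so gcd(735, 214) = 1.
Back-substitute for Bézout coefficients:
  1 = 28 - 3×9
  ... = 735×(-23) + 214×(79)
Scale by -57: particular solution (1311, -4503); reduce a mod 214: (27, -93).
General solution: a = 27 + 214t, b = -93 - 735t for integer t.
-768 ≤ 27 + 214t ≤ 5284 gives t ∈ [-3, 24], which is 28 values.

28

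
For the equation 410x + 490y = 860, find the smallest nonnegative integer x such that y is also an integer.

gcd(490, 410):
  490 = 1×410 + 80
  410 = 5×80 + 10
  80 = 8×10
so gcd(490, 410) = 10.
10 divides 860, so solutions exist.
Back-substitute for Bézout coefficients:
  10 = 410 - 5×80
  ... = 410×(6) + 490×(-5)
Scale by 860/10 = 86: (x₀, y₀) = (516, -430).
General solution: x = 516 + 49t, y = -430 - 41t for integer t.
x ≥ 0: smallest is 516 mod 49 = 26 (at t = -10), with y = -20.

26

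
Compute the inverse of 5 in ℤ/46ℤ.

37

gcd(46, 5) = 1.
By Bézout, 5·(-9) + 46·(1) = 1.
So 5·-9 ≡ 1 (mod 46), and -9 mod 46 = 37.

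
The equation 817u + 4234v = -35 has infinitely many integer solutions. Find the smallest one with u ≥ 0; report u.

gcd(4234, 817) = 1.
1 divides -35, so solutions exist.
By Bézout, 817*(-1705) + 4234*(329) = 1.
Scale by -35/1 = -35: (u₀, v₀) = (59675, -11515).
General solution: u = 59675 + 4234t, v = -11515 - 817t for integer t.
u ≥ 0: smallest is 59675 mod 4234 = 399 (at t = -14), with v = -77.

399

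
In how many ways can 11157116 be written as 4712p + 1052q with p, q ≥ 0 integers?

9

gcd(4712, 1052) = 4.
By Bézout, 4712·(-48) + 1052·(215) = 4.
One solution: (18, 10525).
General: p = 18 + 263t, q = 10525 - 1178t.
p ≥ 0 ⇒ t ≥ 0; q ≥ 0 ⇒ t ≤ 8. So t ∈ [0, 8]: 9 solutions.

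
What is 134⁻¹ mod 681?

371

gcd(681, 134) = 1  (681 = 5×134 + 11, 134 = 12×11 + 2, 11 = 5×2 + 1, 2 = 2×1).
Back-substituting, 134×(-310) + 681×(61) = 1.
So 134×-310 ≡ 1 (mod 681), and -310 mod 681 = 371.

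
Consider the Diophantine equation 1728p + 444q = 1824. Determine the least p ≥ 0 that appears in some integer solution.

gcd(1728, 444):
  1728 = 3·444 + 396
  444 = 1·396 + 48
  396 = 8·48 + 12
  48 = 4·12
so gcd(1728, 444) = 12.
12 divides 1824, so solutions exist.
Back-substitute for Bézout coefficients:
  12 = 396 - 8·48
  ... = 1728·(9) + 444·(-35)
Scale by 1824/12 = 152: (p₀, q₀) = (1368, -5320).
General solution: p = 1368 + 37t, q = -5320 - 144t for integer t.
p ≥ 0: smallest is 1368 mod 37 = 36 (at t = -36), with q = -136.

36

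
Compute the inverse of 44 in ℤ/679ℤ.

571

gcd(679, 44) = 1.
By Bézout, 44·(-108) + 679·(7) = 1.
So 44·-108 ≡ 1 (mod 679), and -108 mod 679 = 571.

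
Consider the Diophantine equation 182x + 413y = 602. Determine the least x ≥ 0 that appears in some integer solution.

gcd(413, 182) = 7.
7 divides 602, so solutions exist.
By Bézout, 182·(25) + 413·(-11) = 7.
Scale by 602/7 = 86: (x₀, y₀) = (2150, -946).
General solution: x = 2150 + 59t, y = -946 - 26t for integer t.
x ≥ 0: smallest is 2150 mod 59 = 26 (at t = -36), with y = -10.

26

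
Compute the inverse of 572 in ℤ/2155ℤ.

1993

gcd(2155, 572) = 1.
By Bézout, 572*(-162) + 2155*(43) = 1.
So 572*-162 ≡ 1 (mod 2155), and -162 mod 2155 = 1993.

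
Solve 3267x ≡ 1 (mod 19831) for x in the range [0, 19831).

gcd(19831, 3267) = 1.
By Bézout, 3267*(-1299) + 19831*(214) = 1.
So 3267*-1299 ≡ 1 (mod 19831), and -1299 mod 19831 = 18532.

18532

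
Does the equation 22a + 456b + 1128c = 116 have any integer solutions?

gcd(456, 22) = 2  (456 = 20×22 + 16, 22 = 1×16 + 6, 16 = 2×6 + 4, 6 = 1×4 + 2, 4 = 2×2).
gcd(2, 1128) = 2.
2 divides 116, so integer solutions exist.

yes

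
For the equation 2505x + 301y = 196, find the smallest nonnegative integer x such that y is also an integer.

gcd(2505, 301) = 1  (2505 = 8*301 + 97, 301 = 3*97 + 10, 97 = 9*10 + 7, 10 = 1*7 + 3, 7 = 2*3 + 1, 3 = 3*1).
1 divides 196, so solutions exist.
Back-substituting, 2505*(90) + 301*(-749) = 1.
Scale by 196/1 = 196: (x₀, y₀) = (17640, -146804).
General solution: x = 17640 + 301t, y = -146804 - 2505t for integer t.
x ≥ 0: smallest is 17640 mod 301 = 182 (at t = -58), with y = -1514.

182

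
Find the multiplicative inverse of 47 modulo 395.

gcd(395, 47) = 1.
By Bézout, 47·(-42) + 395·(5) = 1.
So 47·-42 ≡ 1 (mod 395), and -42 mod 395 = 353.

353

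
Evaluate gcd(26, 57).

gcd(57, 26) = 1  (57 = 2·26 + 5, 26 = 5·5 + 1, 5 = 5·1).

1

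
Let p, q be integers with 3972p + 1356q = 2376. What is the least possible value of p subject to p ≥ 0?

60

gcd(3972, 1356):
  3972 = 2*1356 + 1260
  1356 = 1*1260 + 96
  1260 = 13*96 + 12
  96 = 8*12
so gcd(3972, 1356) = 12.
12 divides 2376, so solutions exist.
Back-substitute for Bézout coefficients:
  12 = 1260 - 13*96
  ... = 3972*(14) + 1356*(-41)
Scale by 2376/12 = 198: (p₀, q₀) = (2772, -8118).
General solution: p = 2772 + 113t, q = -8118 - 331t for integer t.
p ≥ 0: smallest is 2772 mod 113 = 60 (at t = -24), with q = -174.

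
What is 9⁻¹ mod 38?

gcd(38, 9):
  38 = 4·9 + 2
  9 = 4·2 + 1
  2 = 2·1
so gcd(38, 9) = 1.
Back-substitute for Bézout coefficients:
  1 = 9 - 4·2
  ... = 9·(17) + 38·(-4)
So 9·17 ≡ 1 (mod 38), and 17 mod 38 = 17.

17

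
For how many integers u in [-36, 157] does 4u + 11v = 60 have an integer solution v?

17

gcd(11, 4) = 1  (11 = 2×4 + 3, 4 = 1×3 + 1, 3 = 3×1).
Back-substituting, 4×(3) + 11×(-1) = 1.
Scale by 60: particular solution (180, -60); reduce u mod 11: (4, 4).
General solution: u = 4 + 11t, v = 4 - 4t for integer t.
-36 ≤ 4 + 11t ≤ 157 gives t ∈ [-3, 13], which is 17 values.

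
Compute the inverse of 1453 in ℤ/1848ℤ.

gcd(1848, 1453) = 1  (1848 = 1*1453 + 395, 1453 = 3*395 + 268, 395 = 1*268 + 127, 268 = 2*127 + 14, 127 = 9*14 + 1, 14 = 14*1).
Back-substituting, 1453*(-131) + 1848*(103) = 1.
So 1453*-131 ≡ 1 (mod 1848), and -131 mod 1848 = 1717.

1717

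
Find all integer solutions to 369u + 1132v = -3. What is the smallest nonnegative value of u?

gcd(1132, 369):
  1132 = 3*369 + 25
  369 = 14*25 + 19
  25 = 1*19 + 6
  19 = 3*6 + 1
  6 = 6*1
so gcd(1132, 369) = 1.
1 divides -3, so solutions exist.
Back-substitute for Bézout coefficients:
  1 = 19 - 3*6
  ... = 369*(181) + 1132*(-59)
Scale by -3/1 = -3: (u₀, v₀) = (-543, 177).
General solution: u = -543 + 1132t, v = 177 - 369t for integer t.
u ≥ 0: smallest is -543 mod 1132 = 589 (at t = 1), with v = -192.

589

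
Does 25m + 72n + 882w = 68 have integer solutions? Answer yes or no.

yes

gcd(72, 25) = 1.
gcd(1, 882) = 1.
1 divides 68, so integer solutions exist.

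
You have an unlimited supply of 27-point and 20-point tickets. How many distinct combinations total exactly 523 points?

Need nonnegative integers with 27j + 20k = 523.
gcd(27, 20) = 1, and 27·(3) + 20·(-4) = 1.
So (j₀, k₀) = (1569, -2092); general j = 1569 + 20t, k = -2092 - 27t.
j ≥ 0 ⇒ t ≥ -78; k ≥ 0 ⇒ t ≤ -78. That's 1 value of t.

1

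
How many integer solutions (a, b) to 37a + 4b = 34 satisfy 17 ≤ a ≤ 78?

16

gcd(37, 4):
  37 = 9*4 + 1
  4 = 4*1
so gcd(37, 4) = 1.
Back-substitute for Bézout coefficients:
  1 = 37 - 9*4
  ... = 37*(1) + 4*(-9)
Scale by 34: particular solution (34, -306); reduce a mod 4: (2, -10).
General solution: a = 2 + 4t, b = -10 - 37t for integer t.
17 ≤ 2 + 4t ≤ 78 gives t ∈ [4, 19], which is 16 values.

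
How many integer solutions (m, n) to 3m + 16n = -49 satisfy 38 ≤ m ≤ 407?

23

gcd(16, 3):
  16 = 5×3 + 1
  3 = 3×1
so gcd(16, 3) = 1.
Back-substitute for Bézout coefficients:
  1 = 16 - 5×3
  ... = 3×(-5) + 16×(1)
Scale by -49: particular solution (245, -49); reduce m mod 16: (5, -4).
General solution: m = 5 + 16t, n = -4 - 3t for integer t.
38 ≤ 5 + 16t ≤ 407 gives t ∈ [3, 25], which is 23 values.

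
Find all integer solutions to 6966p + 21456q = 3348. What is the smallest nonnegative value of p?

gcd(21456, 6966):
  21456 = 3*6966 + 558
  6966 = 12*558 + 270
  558 = 2*270 + 18
  270 = 15*18
so gcd(21456, 6966) = 18.
18 divides 3348, so solutions exist.
Back-substitute for Bézout coefficients:
  18 = 558 - 2*270
  ... = 6966*(-77) + 21456*(25)
Scale by 3348/18 = 186: (p₀, q₀) = (-14322, 4650).
General solution: p = -14322 + 1192t, q = 4650 - 387t for integer t.
p ≥ 0: smallest is -14322 mod 1192 = 1174 (at t = 13), with q = -381.

1174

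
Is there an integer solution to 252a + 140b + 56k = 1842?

gcd(252, 140):
  252 = 1·140 + 112
  140 = 1·112 + 28
  112 = 4·28
so gcd(252, 140) = 28.
gcd(28, 56) = 28.
28 does not divide 1842 (remainder 22), so no integer solutions.

no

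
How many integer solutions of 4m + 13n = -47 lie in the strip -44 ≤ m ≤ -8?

gcd(13, 4):
  13 = 3*4 + 1
  4 = 4*1
so gcd(13, 4) = 1.
Back-substitute for Bézout coefficients:
  1 = 13 - 3*4
  ... = 4*(-3) + 13*(1)
Scale by -47: particular solution (141, -47); reduce m mod 13: (11, -7).
General solution: m = 11 + 13t, n = -7 - 4t for integer t.
-44 ≤ 11 + 13t ≤ -8 gives t ∈ [-4, -2], which is 3 values.

3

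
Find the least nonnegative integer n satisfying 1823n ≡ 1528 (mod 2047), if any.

1236

gcd(2047, 1823) = 1  (2047 = 1*1823 + 224, 1823 = 8*224 + 31, 224 = 7*31 + 7, 31 = 4*7 + 3, 7 = 2*3 + 1, 3 = 3*1).
1 divides 1528, so solutions exist.
Back-substituting, 1823*(-594) + 2047*(529) = 1.
So 1823*(-594) ≡ 1 (mod 2047); multiply by 1528: n ≡ -907632 (mod 2047).
Smallest nonnegative: n = -907632 mod 2047 = 1236.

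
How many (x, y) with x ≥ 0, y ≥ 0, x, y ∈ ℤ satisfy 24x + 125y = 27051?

gcd(125, 24) = 1  (125 = 5*24 + 5, 24 = 4*5 + 4, 5 = 1*4 + 1, 4 = 4*1).
Back-substituting, 24*(-26) + 125*(5) = 1.
Scale by 27051: one solution is (-703326, 135255). Reduce x mod 125: (49, 207).
General: x = 49 + 125t, y = 207 - 24t.
x ≥ 0 ⇒ t ≥ 0; y ≥ 0 ⇒ t ≤ 8. So t ∈ [0, 8]: 9 solutions.

9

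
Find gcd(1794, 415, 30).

1

gcd(1794, 415) = 1.
gcd(1, 30) = 1.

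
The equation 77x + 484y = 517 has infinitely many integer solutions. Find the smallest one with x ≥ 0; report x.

13

gcd(484, 77) = 11.
11 divides 517, so solutions exist.
By Bézout, 77*(19) + 484*(-3) = 11.
Scale by 517/11 = 47: (x₀, y₀) = (893, -141).
General solution: x = 893 + 44t, y = -141 - 7t for integer t.
x ≥ 0: smallest is 893 mod 44 = 13 (at t = -20), with y = -1.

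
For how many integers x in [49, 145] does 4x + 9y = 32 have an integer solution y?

gcd(9, 4) = 1.
By Bézout, 4·(-2) + 9·(1) = 1.
Particular solution: (8, 0).
General solution: x = 8 + 9t, y = 0 - 4t for integer t.
49 ≤ 8 + 9t ≤ 145 gives t ∈ [5, 15], which is 11 values.

11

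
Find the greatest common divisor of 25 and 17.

gcd(25, 17):
  25 = 1·17 + 8
  17 = 2·8 + 1
  8 = 8·1
so gcd(25, 17) = 1.

1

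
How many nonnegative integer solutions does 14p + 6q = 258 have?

7

gcd(14, 6):
  14 = 2*6 + 2
  6 = 3*2
so gcd(14, 6) = 2.
Back-substitute for Bézout coefficients:
  2 = 14 - 2*6
  ... = 14*(1) + 6*(-2)
Scale by 129: one solution is (129, -258). Reduce p mod 3: (0, 43).
General: p = 0 + 3t, q = 43 - 7t.
p ≥ 0 ⇒ t ≥ 0; q ≥ 0 ⇒ t ≤ 6. So t ∈ [0, 6]: 7 solutions.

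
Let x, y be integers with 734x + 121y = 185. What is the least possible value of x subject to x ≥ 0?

8

gcd(734, 121) = 1.
1 divides 185, so solutions exist.
By Bézout, 734*(-15) + 121*(91) = 1.
Scale by 185/1 = 185: (x₀, y₀) = (-2775, 16835).
General solution: x = -2775 + 121t, y = 16835 - 734t for integer t.
x ≥ 0: smallest is -2775 mod 121 = 8 (at t = 23), with y = -47.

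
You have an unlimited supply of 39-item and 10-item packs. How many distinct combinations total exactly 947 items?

Need nonnegative integers with 39j + 10k = 947.
gcd(39, 10) = 1, and 39·(-1) + 10·(4) = 1.
So (j₀, k₀) = (-947, 3788); general j = -947 + 10t, k = 3788 - 39t.
j ≥ 0 ⇒ t ≥ 95; k ≥ 0 ⇒ t ≤ 97. That's 3 values of t.

3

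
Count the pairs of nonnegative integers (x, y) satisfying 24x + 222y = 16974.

gcd(222, 24) = 6  (222 = 9·24 + 6, 24 = 4·6).
Back-substituting, 24·(-9) + 222·(1) = 6.
Scale by 2829: one solution is (-25461, 2829). Reduce x mod 37: (32, 73).
General: x = 32 + 37t, y = 73 - 4t.
x ≥ 0 ⇒ t ≥ 0; y ≥ 0 ⇒ t ≤ 18. So t ∈ [0, 18]: 19 solutions.

19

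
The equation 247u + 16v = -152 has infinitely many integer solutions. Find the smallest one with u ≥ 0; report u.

gcd(247, 16):
  247 = 15×16 + 7
  16 = 2×7 + 2
  7 = 3×2 + 1
  2 = 2×1
so gcd(247, 16) = 1.
1 divides -152, so solutions exist.
Back-substitute for Bézout coefficients:
  1 = 7 - 3×2
  ... = 247×(7) + 16×(-108)
Scale by -152/1 = -152: (u₀, v₀) = (-1064, 16416).
General solution: u = -1064 + 16t, v = 16416 - 247t for integer t.
u ≥ 0: smallest is -1064 mod 16 = 8 (at t = 67), with v = -133.

8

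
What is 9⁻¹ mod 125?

gcd(125, 9) = 1  (125 = 13·9 + 8, 9 = 1·8 + 1, 8 = 8·1).
Back-substituting, 9·(14) + 125·(-1) = 1.
So 9·14 ≡ 1 (mod 125), and 14 mod 125 = 14.

14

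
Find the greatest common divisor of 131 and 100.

gcd(131, 100):
  131 = 1·100 + 31
  100 = 3·31 + 7
  31 = 4·7 + 3
  7 = 2·3 + 1
  3 = 3·1
so gcd(131, 100) = 1.

1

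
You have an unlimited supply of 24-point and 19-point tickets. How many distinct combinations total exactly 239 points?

Need nonnegative integers with 24j + 19k = 239.
gcd(24, 19) = 1, and 24·(4) + 19·(-5) = 1.
So (j₀, k₀) = (956, -1195); general j = 956 + 19t, k = -1195 - 24t.
j ≥ 0 ⇒ t ≥ -50; k ≥ 0 ⇒ t ≤ -50. That's 1 value of t.

1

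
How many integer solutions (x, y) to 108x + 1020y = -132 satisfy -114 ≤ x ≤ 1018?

13

gcd(1020, 108) = 12  (1020 = 9×108 + 48, 108 = 2×48 + 12, 48 = 4×12).
Back-substituting, 108×(19) + 1020×(-2) = 12.
Scale by -11: particular solution (-209, 22); reduce x mod 85: (46, -5).
General solution: x = 46 + 85t, y = -5 - 9t for integer t.
-114 ≤ 46 + 85t ≤ 1018 gives t ∈ [-1, 11], which is 13 values.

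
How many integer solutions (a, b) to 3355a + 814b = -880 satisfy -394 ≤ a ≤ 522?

gcd(3355, 814):
  3355 = 4*814 + 99
  814 = 8*99 + 22
  99 = 4*22 + 11
  22 = 2*11
so gcd(3355, 814) = 11.
Back-substitute for Bézout coefficients:
  11 = 99 - 4*22
  ... = 3355*(33) + 814*(-136)
Scale by -80: particular solution (-2640, 10880); reduce a mod 74: (24, -100).
General solution: a = 24 + 74t, b = -100 - 305t for integer t.
-394 ≤ 24 + 74t ≤ 522 gives t ∈ [-5, 6], which is 12 values.

12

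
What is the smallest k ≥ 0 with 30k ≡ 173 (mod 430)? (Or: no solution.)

no solution

gcd(430, 30):
  430 = 14×30 + 10
  30 = 3×10
so gcd(430, 30) = 10.
10 does not divide 173, so the congruence has no solution.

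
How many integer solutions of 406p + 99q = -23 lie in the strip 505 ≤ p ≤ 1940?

gcd(406, 99) = 1  (406 = 4*99 + 10, 99 = 9*10 + 9, 10 = 1*9 + 1, 9 = 9*1).
Back-substituting, 406*(10) + 99*(-41) = 1.
Scale by -23: particular solution (-230, 943); reduce p mod 99: (67, -275).
General solution: p = 67 + 99t, q = -275 - 406t for integer t.
505 ≤ 67 + 99t ≤ 1940 gives t ∈ [5, 18], which is 14 values.

14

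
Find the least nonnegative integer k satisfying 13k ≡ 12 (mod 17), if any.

14

gcd(17, 13) = 1  (17 = 1·13 + 4, 13 = 3·4 + 1, 4 = 4·1).
1 divides 12, so solutions exist.
Back-substituting, 13·(4) + 17·(-3) = 1.
So 13·(4) ≡ 1 (mod 17); multiply by 12: k ≡ 48 (mod 17).
Smallest nonnegative: k = 48 mod 17 = 14.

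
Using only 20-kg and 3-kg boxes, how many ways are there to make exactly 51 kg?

1

Need nonnegative integers with 20j + 3k = 51.
gcd(20, 3) = 1, and 20·(-1) + 3·(7) = 1.
So (j₀, k₀) = (-51, 357); general j = -51 + 3t, k = 357 - 20t.
j ≥ 0 ⇒ t ≥ 17; k ≥ 0 ⇒ t ≤ 17. That's 1 value of t.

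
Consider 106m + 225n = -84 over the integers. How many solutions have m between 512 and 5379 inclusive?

gcd(225, 106) = 1.
By Bézout, 106·(-104) + 225·(49) = 1.
Particular solution: (186, -88).
General solution: m = 186 + 225t, n = -88 - 106t for integer t.
512 ≤ 186 + 225t ≤ 5379 gives t ∈ [2, 23], which is 22 values.

22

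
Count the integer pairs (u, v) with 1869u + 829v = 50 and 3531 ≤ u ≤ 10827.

gcd(1869, 829):
  1869 = 2×829 + 211
  829 = 3×211 + 196
  211 = 1×196 + 15
  196 = 13×15 + 1
  15 = 15×1
so gcd(1869, 829) = 1.
Back-substitute for Bézout coefficients:
  1 = 196 - 13×15
  ... = 1869×(-55) + 829×(124)
Scale by 50: particular solution (-2750, 6200); reduce u mod 829: (566, -1276).
General solution: u = 566 + 829t, v = -1276 - 1869t for integer t.
3531 ≤ 566 + 829t ≤ 10827 gives t ∈ [4, 12], which is 9 values.

9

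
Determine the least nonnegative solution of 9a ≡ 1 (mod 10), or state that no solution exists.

gcd(10, 9) = 1.
1 divides 1, so solutions exist.
By Bézout, 9×(-1) + 10×(1) = 1.
So 9×(-1) ≡ 1 (mod 10); multiply by 1: a ≡ -1 (mod 10).
Smallest nonnegative: a = -1 mod 10 = 9.

9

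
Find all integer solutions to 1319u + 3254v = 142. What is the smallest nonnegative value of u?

gcd(3254, 1319) = 1  (3254 = 2×1319 + 616, 1319 = 2×616 + 87, 616 = 7×87 + 7, 87 = 12×7 + 3, 7 = 2×3 + 1, 3 = 3×1).
1 divides 142, so solutions exist.
Back-substituting, 1319×(-935) + 3254×(379) = 1.
Scale by 142/1 = 142: (u₀, v₀) = (-132770, 53818).
General solution: u = -132770 + 3254t, v = 53818 - 1319t for integer t.
u ≥ 0: smallest is -132770 mod 3254 = 644 (at t = 41), with v = -261.

644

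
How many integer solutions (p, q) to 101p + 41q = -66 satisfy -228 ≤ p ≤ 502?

18

gcd(101, 41):
  101 = 2*41 + 19
  41 = 2*19 + 3
  19 = 6*3 + 1
  3 = 3*1
so gcd(101, 41) = 1.
Back-substitute for Bézout coefficients:
  1 = 19 - 6*3
  ... = 101*(13) + 41*(-32)
Scale by -66: particular solution (-858, 2112); reduce p mod 41: (3, -9).
General solution: p = 3 + 41t, q = -9 - 101t for integer t.
-228 ≤ 3 + 41t ≤ 502 gives t ∈ [-5, 12], which is 18 values.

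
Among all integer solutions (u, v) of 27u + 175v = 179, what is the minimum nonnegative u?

52

gcd(175, 27) = 1  (175 = 6*27 + 13, 27 = 2*13 + 1, 13 = 13*1).
1 divides 179, so solutions exist.
Back-substituting, 27*(13) + 175*(-2) = 1.
Scale by 179/1 = 179: (u₀, v₀) = (2327, -358).
General solution: u = 2327 + 175t, v = -358 - 27t for integer t.
u ≥ 0: smallest is 2327 mod 175 = 52 (at t = -13), with v = -7.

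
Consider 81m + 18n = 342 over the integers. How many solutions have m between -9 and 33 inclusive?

gcd(81, 18) = 9  (81 = 4×18 + 9, 18 = 2×9).
Back-substituting, 81×(1) + 18×(-4) = 9.
Scale by 38: particular solution (38, -152); reduce m mod 2: (0, 19).
General solution: m = 0 + 2t, n = 19 - 9t for integer t.
-9 ≤ 0 + 2t ≤ 33 gives t ∈ [-4, 16], which is 21 values.

21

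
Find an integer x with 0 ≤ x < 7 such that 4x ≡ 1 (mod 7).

gcd(7, 4) = 1.
By Bézout, 4·(2) + 7·(-1) = 1.
So 4·2 ≡ 1 (mod 7), and 2 mod 7 = 2.

2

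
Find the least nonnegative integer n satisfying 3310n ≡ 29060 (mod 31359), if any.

gcd(31359, 3310) = 1  (31359 = 9·3310 + 1569, 3310 = 2·1569 + 172, 1569 = 9·172 + 21, 172 = 8·21 + 4, 21 = 5·4 + 1, 4 = 4·1).
1 divides 29060, so solutions exist.
Back-substituting, 3310·(-7475) + 31359·(789) = 1.
So 3310·(-7475) ≡ 1 (mod 31359); multiply by 29060: n ≡ -217223500 (mod 31359).
Smallest nonnegative: n = -217223500 mod 31359 = 293.

293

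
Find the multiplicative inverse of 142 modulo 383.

gcd(383, 142):
  383 = 2*142 + 99
  142 = 1*99 + 43
  99 = 2*43 + 13
  43 = 3*13 + 4
  13 = 3*4 + 1
  4 = 4*1
so gcd(383, 142) = 1.
Back-substitute for Bézout coefficients:
  1 = 13 - 3*4
  ... = 142*(-89) + 383*(33)
So 142*-89 ≡ 1 (mod 383), and -89 mod 383 = 294.

294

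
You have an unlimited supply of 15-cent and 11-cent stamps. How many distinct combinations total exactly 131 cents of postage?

1

Need nonnegative integers with 15j + 11k = 131.
gcd(15, 11) = 1, and 15·(3) + 11·(-4) = 1.
So (j₀, k₀) = (393, -524); general j = 393 + 11t, k = -524 - 15t.
j ≥ 0 ⇒ t ≥ -35; k ≥ 0 ⇒ t ≤ -35. That's 1 value of t.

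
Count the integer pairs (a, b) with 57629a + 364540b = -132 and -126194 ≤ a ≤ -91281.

1

gcd(364540, 57629) = 11  (364540 = 6×57629 + 18766, 57629 = 3×18766 + 1331, 18766 = 14×1331 + 132, 1331 = 10×132 + 11, 132 = 12×11).
Back-substituting, 57629×(2739) + 364540×(-433) = 11.
Scale by -12: particular solution (-32868, 5196); reduce a mod 33140: (272, -43).
General solution: a = 272 + 33140t, b = -43 - 5239t for integer t.
-126194 ≤ 272 + 33140t ≤ -91281 gives t ∈ [-3, -3], which is 1 value.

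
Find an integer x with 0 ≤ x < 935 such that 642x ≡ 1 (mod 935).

gcd(935, 642) = 1  (935 = 1·642 + 293, 642 = 2·293 + 56, 293 = 5·56 + 13, 56 = 4·13 + 4, 13 = 3·4 + 1, 4 = 4·1).
Back-substituting, 642·(-217) + 935·(149) = 1.
So 642·-217 ≡ 1 (mod 935), and -217 mod 935 = 718.

718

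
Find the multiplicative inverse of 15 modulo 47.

22

gcd(47, 15) = 1.
By Bézout, 15·(22) + 47·(-7) = 1.
So 15·22 ≡ 1 (mod 47), and 22 mod 47 = 22.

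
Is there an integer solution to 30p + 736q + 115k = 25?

yes

gcd(736, 30) = 2.
gcd(2, 115) = 1.
1 divides 25, so integer solutions exist.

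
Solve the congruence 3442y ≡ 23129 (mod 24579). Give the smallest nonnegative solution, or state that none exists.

16238

gcd(24579, 3442) = 1  (24579 = 7*3442 + 485, 3442 = 7*485 + 47, 485 = 10*47 + 15, 47 = 3*15 + 2, 15 = 7*2 + 1, 2 = 2*1).
1 divides 23129, so solutions exist.
Back-substituting, 3442*(-11504) + 24579*(1611) = 1.
So 3442*(-11504) ≡ 1 (mod 24579); multiply by 23129: y ≡ -266076016 (mod 24579).
Smallest nonnegative: y = -266076016 mod 24579 = 16238.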